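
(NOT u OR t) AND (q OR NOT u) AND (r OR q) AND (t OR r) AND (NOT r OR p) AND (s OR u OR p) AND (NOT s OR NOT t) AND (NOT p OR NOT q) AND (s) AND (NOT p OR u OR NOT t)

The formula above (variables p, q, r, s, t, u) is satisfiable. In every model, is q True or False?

Suppose q = true.
The clause (NOT p) is unit, so p = false.
The clause (NOT r) is unit, so r = false.
The clause (t) is unit, so t = true.
The clause (NOT s) is unit, so s = false.
Now (s) is unsatisfied and unit — conflict.
So every satisfying assignment has q = False.

False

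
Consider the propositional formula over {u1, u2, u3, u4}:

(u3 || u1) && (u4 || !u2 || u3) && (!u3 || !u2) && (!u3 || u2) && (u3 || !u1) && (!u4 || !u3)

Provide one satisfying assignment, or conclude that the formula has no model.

UNSATISFIABLE

Branch on u3: set u3 = true.
(!u2) alone gives u2 = false.
That conflicts with the unit clause (u2).
Undo u3 and try u3 = false.
(u1) alone gives u1 = true.
That conflicts with the unit clause (!u1).
Either choice for u3 ends in contradiction.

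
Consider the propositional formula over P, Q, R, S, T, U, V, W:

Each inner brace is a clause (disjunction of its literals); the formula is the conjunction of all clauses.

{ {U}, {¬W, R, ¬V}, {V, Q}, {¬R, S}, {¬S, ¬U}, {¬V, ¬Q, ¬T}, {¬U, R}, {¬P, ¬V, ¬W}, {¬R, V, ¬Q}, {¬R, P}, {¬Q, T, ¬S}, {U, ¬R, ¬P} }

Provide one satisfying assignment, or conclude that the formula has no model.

(U) alone gives U = True.
(¬S) alone gives S = False.
(¬R) alone gives R = False.
That conflicts with the unit clause (R).

UNSATISFIABLE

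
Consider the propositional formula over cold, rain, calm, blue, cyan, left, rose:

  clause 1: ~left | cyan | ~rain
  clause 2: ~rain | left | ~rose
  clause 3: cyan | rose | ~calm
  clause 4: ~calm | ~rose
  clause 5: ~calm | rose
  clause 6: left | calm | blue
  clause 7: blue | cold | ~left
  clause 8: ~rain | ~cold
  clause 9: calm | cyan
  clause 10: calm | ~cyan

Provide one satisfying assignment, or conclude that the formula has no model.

UNSATISFIABLE

Try calm = 0.
(cyan) alone gives cyan = 1.
That conflicts with the unit clause (~cyan).
That branch fails; take calm = 1 instead.
(~rose) alone gives rose = 0.
That conflicts with the unit clause (rose).
Neither calm = 1 nor calm = 0 works.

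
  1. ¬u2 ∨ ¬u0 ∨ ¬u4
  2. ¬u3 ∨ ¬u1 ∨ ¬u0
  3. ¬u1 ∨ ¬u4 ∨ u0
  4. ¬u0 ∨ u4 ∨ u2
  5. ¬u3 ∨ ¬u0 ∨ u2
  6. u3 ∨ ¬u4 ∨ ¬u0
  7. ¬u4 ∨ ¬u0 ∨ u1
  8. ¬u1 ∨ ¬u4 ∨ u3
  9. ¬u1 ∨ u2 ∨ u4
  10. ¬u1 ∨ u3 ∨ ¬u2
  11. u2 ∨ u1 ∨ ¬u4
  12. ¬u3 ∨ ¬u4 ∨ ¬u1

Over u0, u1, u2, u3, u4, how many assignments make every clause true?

There are 2^5 = 32 truth assignments over (u0, u1, u2, u3, u4).
Split on u0. With u0 = True, the clauses containing u0 are satisfied and ¬u0 drops from the rest; 2 of the 2^4 = 16 assignments to the other variables satisfy what remains.
With u0 = False, by the same count on the reduced clause set, 7 assignments work.
Total: 2 + 7 = 9.

9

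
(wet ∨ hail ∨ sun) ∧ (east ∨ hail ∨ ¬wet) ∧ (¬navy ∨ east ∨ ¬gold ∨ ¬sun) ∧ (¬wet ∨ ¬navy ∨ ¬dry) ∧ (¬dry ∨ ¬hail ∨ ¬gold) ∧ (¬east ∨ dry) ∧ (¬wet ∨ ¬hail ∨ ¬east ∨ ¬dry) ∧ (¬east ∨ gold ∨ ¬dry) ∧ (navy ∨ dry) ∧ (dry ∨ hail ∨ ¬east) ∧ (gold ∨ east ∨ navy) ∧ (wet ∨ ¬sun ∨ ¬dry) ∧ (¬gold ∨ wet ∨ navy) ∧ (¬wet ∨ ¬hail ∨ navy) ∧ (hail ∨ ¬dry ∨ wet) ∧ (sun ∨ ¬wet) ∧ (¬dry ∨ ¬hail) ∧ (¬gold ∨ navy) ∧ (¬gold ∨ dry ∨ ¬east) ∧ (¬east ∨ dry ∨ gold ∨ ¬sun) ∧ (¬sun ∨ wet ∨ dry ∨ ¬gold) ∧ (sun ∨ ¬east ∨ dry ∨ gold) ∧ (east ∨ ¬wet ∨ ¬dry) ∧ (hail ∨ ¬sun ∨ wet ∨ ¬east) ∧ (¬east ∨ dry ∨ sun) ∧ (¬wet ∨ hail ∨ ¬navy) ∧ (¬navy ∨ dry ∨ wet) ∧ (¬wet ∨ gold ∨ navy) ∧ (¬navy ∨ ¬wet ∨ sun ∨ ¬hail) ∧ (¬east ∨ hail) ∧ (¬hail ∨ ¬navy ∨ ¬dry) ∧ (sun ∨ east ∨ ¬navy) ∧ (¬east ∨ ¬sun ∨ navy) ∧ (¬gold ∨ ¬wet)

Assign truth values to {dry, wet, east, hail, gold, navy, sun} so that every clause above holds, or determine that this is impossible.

dry: False, wet: True, east: False, hail: True, gold: False, navy: True, sun: True

Case east = False:
Case hail = True:
From the singleton clause (¬dry), dry = False.
From the singleton clause (navy), navy = True.
From the singleton clause (wet), wet = True.
From the singleton clause (sun), sun = True.
From the singleton clause (¬gold), gold = False.
This assignment satisfies each clause.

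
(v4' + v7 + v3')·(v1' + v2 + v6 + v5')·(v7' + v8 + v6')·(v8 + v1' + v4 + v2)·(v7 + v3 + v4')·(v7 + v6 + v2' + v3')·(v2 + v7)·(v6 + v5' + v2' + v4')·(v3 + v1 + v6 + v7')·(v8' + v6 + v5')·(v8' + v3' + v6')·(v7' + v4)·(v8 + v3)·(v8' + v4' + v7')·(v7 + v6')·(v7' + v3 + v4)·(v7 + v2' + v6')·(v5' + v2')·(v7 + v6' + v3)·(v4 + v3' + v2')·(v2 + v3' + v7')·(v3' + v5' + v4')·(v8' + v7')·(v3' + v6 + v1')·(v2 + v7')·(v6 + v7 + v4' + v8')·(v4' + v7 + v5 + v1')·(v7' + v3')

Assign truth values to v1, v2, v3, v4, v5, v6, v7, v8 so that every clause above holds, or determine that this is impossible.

v1=1,  v2=1,  v3=0,  v4=0,  v5=0,  v6=0,  v7=0,  v8=1

Try v2 = 1.
Unit clause (v5') forces v5 = 0.
Try v7 = 0.
Unit clause (v6') forces v6 = 0.
Unit clause (v3') forces v3 = 0.
Unit clause (v4') forces v4 = 0.
Unit clause (v8) forces v8 = 1.
No clause remains; v1 is free.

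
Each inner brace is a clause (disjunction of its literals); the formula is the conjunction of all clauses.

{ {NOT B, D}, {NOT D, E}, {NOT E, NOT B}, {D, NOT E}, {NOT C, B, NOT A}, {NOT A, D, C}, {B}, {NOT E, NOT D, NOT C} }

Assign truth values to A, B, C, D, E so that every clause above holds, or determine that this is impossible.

The clause (B) is unit, so B = true.
The clause (D) is unit, so D = true.
The clause (E) is unit, so E = true.
That conflicts with the unit clause (NOT E).

UNSATISFIABLE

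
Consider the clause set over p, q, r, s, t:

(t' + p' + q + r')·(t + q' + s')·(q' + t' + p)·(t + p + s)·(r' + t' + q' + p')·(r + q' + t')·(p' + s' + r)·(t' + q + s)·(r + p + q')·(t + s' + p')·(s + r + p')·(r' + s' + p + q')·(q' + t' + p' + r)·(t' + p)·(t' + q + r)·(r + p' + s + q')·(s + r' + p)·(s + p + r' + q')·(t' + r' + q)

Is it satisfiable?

Case t = 0:
Case q = 1:
From the singleton clause (s'), s = 0.
From the singleton clause (p), p = 1.
From the singleton clause (r), r = 1.
Every clause now holds.
A satisfying assignment: p ↦ 1, q ↦ 1, r ↦ 1, s ↦ 0, t ↦ 0.

Yes, satisfiable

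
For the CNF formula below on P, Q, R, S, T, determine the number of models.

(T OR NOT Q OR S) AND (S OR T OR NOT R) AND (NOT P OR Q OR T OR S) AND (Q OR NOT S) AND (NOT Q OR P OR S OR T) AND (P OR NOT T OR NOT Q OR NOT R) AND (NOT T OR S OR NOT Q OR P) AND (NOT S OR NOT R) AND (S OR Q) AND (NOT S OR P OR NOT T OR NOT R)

6

There are 2^5 = 32 truth assignments over (P, Q, R, S, T).
Split on P. With P = true, the clauses containing P are satisfied and NOT P drops from the rest; 4 of the 2^4 = 16 assignments to the other variables satisfy what remains.
With P = false, by the same count on the reduced clause set, 2 assignments work.
Total: 4 + 2 = 6.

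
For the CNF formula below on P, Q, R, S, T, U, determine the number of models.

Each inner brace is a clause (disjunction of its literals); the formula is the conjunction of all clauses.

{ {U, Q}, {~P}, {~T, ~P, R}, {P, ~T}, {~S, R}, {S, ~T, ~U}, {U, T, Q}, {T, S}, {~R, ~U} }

1

There are 2^6 = 64 truth assignments over (P, Q, R, S, T, U).
Split on S. With S = 1, the clauses containing S are satisfied and ~S drops from the rest; 1 of the 2^5 = 32 assignments to the other variables satisfy what remains.
With S = 0, by the same count on the reduced clause set, 0 assignments work.
Total: 1 + 0 = 1.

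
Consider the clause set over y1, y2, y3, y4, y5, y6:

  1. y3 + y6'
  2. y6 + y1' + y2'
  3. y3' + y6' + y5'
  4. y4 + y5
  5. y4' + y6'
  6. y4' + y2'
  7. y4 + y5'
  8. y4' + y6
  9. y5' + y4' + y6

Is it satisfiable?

Branch on y3: set y3 = 1.
Branch on y6: set y6 = 0.
The clause (y4') is unit, so y4 = 0.
The clause (y5) is unit, so y5 = 1.
But (y5') is also a unit clause — contradiction.
Undo y6 and try y6 = 1.
The clause (y5') is unit, so y5 = 0.
The clause (y4) is unit, so y4 = 1.
But (y4') is also a unit clause — contradiction.
Neither y6 = 1 nor y6 = 0 works.
Undo y3 and try y3 = 0.
The clause (y6') is unit, so y6 = 0.
The clause (y4') is unit, so y4 = 0.
The clause (y5) is unit, so y5 = 1.
But (y5') is also a unit clause — contradiction.
Neither y3 = 1 nor y3 = 0 works.
No assignment satisfies every clause.

No, unsatisfiable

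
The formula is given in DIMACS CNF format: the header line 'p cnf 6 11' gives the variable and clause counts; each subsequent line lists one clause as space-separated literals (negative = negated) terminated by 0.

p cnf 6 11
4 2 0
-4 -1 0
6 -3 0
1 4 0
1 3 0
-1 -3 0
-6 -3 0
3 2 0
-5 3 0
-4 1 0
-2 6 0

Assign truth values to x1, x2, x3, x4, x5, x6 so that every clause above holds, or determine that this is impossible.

x1: True; x2: True; x3: False; x4: False; x5: False; x6: True

Case x4 = False:
The clause (x2) is unit, so x2 = True.
The clause (x1) is unit, so x1 = True.
The clause (¬x3) is unit, so x3 = False.
The clause (¬x5) is unit, so x5 = False.
The clause (x6) is unit, so x6 = True.
This assignment satisfies each clause.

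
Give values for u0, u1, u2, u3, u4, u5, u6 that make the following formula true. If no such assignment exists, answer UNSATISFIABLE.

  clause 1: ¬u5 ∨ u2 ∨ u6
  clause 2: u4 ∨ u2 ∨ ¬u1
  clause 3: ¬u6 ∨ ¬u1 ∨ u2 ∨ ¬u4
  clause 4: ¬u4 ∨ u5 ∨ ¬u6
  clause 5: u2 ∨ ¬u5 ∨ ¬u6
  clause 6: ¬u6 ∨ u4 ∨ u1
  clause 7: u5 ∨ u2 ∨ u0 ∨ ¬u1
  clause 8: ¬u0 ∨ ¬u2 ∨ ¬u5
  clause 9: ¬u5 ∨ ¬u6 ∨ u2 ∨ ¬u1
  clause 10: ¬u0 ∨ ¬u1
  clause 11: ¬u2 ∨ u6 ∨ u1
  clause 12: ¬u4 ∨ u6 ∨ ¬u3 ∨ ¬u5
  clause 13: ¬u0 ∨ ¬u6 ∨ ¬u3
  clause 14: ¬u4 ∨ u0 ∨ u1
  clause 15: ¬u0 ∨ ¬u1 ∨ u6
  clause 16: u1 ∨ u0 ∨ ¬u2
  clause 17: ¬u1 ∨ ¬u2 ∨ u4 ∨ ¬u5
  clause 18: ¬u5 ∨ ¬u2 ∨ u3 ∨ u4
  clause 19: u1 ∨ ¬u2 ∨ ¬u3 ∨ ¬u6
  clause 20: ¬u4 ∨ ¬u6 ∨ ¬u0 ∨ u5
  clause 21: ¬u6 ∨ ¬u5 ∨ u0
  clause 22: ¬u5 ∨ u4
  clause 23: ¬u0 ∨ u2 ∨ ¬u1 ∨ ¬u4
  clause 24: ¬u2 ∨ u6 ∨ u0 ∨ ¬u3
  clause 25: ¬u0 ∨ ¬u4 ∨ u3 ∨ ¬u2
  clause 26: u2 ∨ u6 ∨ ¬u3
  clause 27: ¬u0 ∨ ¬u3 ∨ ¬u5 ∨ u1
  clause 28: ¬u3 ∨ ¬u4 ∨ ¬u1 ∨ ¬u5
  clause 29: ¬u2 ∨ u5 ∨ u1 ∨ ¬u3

Suppose u0 = False.
Suppose u4 = False.
From the singleton clause (¬u5), u5 = False.
Suppose u2 = True.
From the singleton clause (u1), u1 = True.
Suppose u6 = True.
Every clause is now satisfied; u3 is unconstrained.

u0: False, u1: True, u2: True, u3: False, u4: False, u5: False, u6: True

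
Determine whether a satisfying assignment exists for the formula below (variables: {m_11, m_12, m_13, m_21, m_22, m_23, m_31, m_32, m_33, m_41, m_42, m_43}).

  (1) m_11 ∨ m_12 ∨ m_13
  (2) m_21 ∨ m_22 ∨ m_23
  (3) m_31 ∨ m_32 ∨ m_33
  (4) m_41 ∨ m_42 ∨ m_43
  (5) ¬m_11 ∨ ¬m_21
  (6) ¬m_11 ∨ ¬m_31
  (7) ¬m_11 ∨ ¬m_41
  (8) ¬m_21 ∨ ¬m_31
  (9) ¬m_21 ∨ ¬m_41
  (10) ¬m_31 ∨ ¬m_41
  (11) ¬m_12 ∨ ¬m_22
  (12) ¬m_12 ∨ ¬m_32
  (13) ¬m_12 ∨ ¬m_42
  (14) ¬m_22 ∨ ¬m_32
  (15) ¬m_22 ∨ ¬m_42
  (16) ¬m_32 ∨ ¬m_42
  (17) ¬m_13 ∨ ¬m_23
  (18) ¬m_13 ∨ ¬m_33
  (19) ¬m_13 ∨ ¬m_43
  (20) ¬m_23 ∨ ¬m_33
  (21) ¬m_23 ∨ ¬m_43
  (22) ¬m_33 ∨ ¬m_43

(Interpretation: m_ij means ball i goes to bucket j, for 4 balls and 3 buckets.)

Unsatisfiable

Case m_11 = False:
Case m_12 = True:
Unit clause (¬m_22) forces m_22 = False.
Unit clause (¬m_32) forces m_32 = False.
Unit clause (¬m_42) forces m_42 = False.
Case m_21 = True:
Unit clause (¬m_31) forces m_31 = False.
Unit clause (m_33) forces m_33 = True.
Unit clause (¬m_41) forces m_41 = False.
Unit clause (m_43) forces m_43 = True.
That conflicts with the unit clause (¬m_43).
So m_21 must be the other value — set m_21 = False.
Unit clause (m_23) forces m_23 = True.
Unit clause (¬m_13) forces m_13 = False.
Unit clause (¬m_33) forces m_33 = False.
Unit clause (m_31) forces m_31 = True.
Unit clause (¬m_41) forces m_41 = False.
Unit clause (m_43) forces m_43 = True.
That conflicts with the unit clause (¬m_43).
Either choice for m_21 ends in contradiction.
So m_12 must be the other value — set m_12 = False.
Unit clause (m_13) forces m_13 = True.
Unit clause (¬m_23) forces m_23 = False.
Unit clause (¬m_33) forces m_33 = False.
Unit clause (¬m_43) forces m_43 = False.
Case m_21 = True:
Unit clause (¬m_31) forces m_31 = False.
Unit clause (m_32) forces m_32 = True.
Unit clause (¬m_41) forces m_41 = False.
Unit clause (m_42) forces m_42 = True.
That conflicts with the unit clause (¬m_42).
So m_21 must be the other value — set m_21 = False.
Unit clause (m_22) forces m_22 = True.
Unit clause (¬m_32) forces m_32 = False.
Unit clause (m_31) forces m_31 = True.
Unit clause (¬m_41) forces m_41 = False.
Unit clause (m_42) forces m_42 = True.
That conflicts with the unit clause (¬m_42).
Either choice for m_21 ends in contradiction.
Either choice for m_12 ends in contradiction.
So m_11 must be the other value — set m_11 = True.
Unit clause (¬m_21) forces m_21 = False.
Unit clause (¬m_31) forces m_31 = False.
Unit clause (¬m_41) forces m_41 = False.
Case m_22 = True:
Unit clause (¬m_12) forces m_12 = False.
Unit clause (¬m_32) forces m_32 = False.
Unit clause (m_33) forces m_33 = True.
Unit clause (¬m_42) forces m_42 = False.
Unit clause (m_43) forces m_43 = True.
That conflicts with the unit clause (¬m_43).
So m_22 must be the other value — set m_22 = False.
Unit clause (m_23) forces m_23 = True.
Unit clause (¬m_13) forces m_13 = False.
Unit clause (¬m_33) forces m_33 = False.
Unit clause (m_32) forces m_32 = True.
Unit clause (¬m_12) forces m_12 = False.
Unit clause (¬m_42) forces m_42 = False.
Unit clause (m_43) forces m_43 = True.
That conflicts with the unit clause (¬m_43).
Either choice for m_22 ends in contradiction.
Either choice for m_11 ends in contradiction.
No assignment satisfies every clause.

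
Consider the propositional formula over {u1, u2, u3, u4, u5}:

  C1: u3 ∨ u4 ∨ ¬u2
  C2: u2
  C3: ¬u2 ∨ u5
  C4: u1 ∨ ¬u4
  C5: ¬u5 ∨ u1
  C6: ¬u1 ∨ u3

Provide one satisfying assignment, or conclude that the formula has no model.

The clause (u2) is unit, so u2 = True.
The clause (u5) is unit, so u5 = True.
The clause (u1) is unit, so u1 = True.
The clause (u3) is unit, so u3 = True.
Every clause is now satisfied; u4 is unconstrained.

u1: True; u2: True; u3: True; u4: False; u5: True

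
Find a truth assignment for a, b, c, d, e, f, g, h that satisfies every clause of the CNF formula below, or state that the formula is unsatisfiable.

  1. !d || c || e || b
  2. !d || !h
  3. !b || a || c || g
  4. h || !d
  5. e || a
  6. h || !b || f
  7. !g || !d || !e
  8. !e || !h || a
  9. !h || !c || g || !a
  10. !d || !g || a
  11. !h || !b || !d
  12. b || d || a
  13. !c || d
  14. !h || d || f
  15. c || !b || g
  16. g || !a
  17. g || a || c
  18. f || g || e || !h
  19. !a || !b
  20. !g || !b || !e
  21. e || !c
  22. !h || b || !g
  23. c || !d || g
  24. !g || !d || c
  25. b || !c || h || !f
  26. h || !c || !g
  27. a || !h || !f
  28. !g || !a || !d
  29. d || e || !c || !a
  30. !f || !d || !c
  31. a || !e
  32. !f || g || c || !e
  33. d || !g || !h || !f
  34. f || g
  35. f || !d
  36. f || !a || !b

Branch on d: set d = false.
The clause (!c) is unit, so c = false.
Branch on e: set e = false.
The clause (a) is unit, so a = true.
The clause (g) is unit, so g = true.
The clause (!b) is unit, so b = false.
The clause (!h) is unit, so h = false.
Every clause is now satisfied; f is unconstrained.

a: true; b: false; c: false; d: false; e: false; f: false; g: true; h: false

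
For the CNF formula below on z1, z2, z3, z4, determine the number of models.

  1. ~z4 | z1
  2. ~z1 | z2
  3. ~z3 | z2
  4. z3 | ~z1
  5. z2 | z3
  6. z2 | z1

4

There are 2^4 = 16 truth assignments over (z1, z2, z3, z4).
Check each against the 6 clauses (columns in the order z1, z2, z3, z4):
  F F F F  ✗ fails (z2 | z3)
  F F F T  ✗ fails (~z4 | z1)
  F F T F  ✗ fails (~z3 | z2)
  F F T T  ✗ fails (~z4 | z1)
  F T F F  ✓ satisfies all
  F T F T  ✗ fails (~z4 | z1)
  F T T F  ✓ satisfies all
  F T T T  ✗ fails (~z4 | z1)
  T F F F  ✗ fails (~z1 | z2)
  T F F T  ✗ fails (~z1 | z2)
  T F T F  ✗ fails (~z1 | z2)
  T F T T  ✗ fails (~z1 | z2)
  T T F F  ✗ fails (z3 | ~z1)
  T T F T  ✗ fails (z3 | ~z1)
  T T T F  ✓ satisfies all
  T T T T  ✓ satisfies all
4 of the 16 rows are models.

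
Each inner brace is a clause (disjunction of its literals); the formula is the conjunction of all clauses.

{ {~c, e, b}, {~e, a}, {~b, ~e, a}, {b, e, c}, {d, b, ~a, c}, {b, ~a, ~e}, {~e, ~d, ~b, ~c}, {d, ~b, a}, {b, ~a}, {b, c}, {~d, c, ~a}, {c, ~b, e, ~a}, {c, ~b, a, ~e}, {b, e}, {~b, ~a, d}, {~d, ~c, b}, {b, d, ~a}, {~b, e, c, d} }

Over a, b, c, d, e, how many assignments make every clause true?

3

There are 2^5 = 32 truth assignments over (a, b, c, d, e).
Split on d. With d = 1, the clauses containing d are satisfied and ~d drops from the rest; 3 of the 2^4 = 16 assignments to the other variables satisfy what remains.
With d = 0, by the same count on the reduced clause set, 0 assignments work.
(One model: a=F, b=T, c=F, d=T, e=F.)
Total: 3 + 0 = 3.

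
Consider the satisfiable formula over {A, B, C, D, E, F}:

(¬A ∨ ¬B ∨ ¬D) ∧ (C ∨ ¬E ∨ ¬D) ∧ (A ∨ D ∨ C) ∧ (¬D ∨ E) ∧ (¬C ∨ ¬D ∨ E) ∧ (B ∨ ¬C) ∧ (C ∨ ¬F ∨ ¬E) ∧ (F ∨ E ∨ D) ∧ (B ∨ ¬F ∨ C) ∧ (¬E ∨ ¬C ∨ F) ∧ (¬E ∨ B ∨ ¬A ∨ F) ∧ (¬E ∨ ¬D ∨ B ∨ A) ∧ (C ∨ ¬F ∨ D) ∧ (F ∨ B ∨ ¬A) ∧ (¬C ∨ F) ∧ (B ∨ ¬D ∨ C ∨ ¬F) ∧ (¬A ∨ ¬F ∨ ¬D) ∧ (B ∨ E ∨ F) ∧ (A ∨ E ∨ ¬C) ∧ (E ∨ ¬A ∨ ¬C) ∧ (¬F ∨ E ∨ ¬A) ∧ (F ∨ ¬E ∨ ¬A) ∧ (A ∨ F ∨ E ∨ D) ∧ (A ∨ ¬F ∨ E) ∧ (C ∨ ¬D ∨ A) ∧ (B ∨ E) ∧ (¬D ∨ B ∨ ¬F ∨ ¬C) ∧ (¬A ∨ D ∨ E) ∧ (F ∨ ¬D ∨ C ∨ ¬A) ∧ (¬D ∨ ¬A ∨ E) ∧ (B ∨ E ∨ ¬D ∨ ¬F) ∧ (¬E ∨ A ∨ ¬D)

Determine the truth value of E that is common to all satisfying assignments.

Suppose E = False.
(¬D) alone gives D = False.
(F) alone gives F = True.
(C) alone gives C = True.
(B) alone gives B = True.
(A) alone gives A = True.
Now (¬A) is unsatisfied and unit — conflict.
So every satisfying assignment has E = True.

True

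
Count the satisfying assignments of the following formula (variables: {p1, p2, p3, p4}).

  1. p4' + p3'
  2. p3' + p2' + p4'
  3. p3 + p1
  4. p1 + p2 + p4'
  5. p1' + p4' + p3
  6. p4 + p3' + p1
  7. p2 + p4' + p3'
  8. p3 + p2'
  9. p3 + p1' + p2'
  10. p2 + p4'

There are 2^4 = 16 truth assignments over (p1, p2, p3, p4).
Check each against the 10 clauses (columns in the order p1, p2, p3, p4):
  F F F F  ✗ fails (p3 + p1)
  F F F T  ✗ fails (p3 + p1)
  F F T F  ✗ fails (p4 + p3' + p1)
  F F T T  ✗ fails (p4' + p3')
  F T F F  ✗ fails (p3 + p1)
  F T F T  ✗ fails (p3 + p1)
  F T T F  ✗ fails (p4 + p3' + p1)
  F T T T  ✗ fails (p4' + p3')
  T F F F  ✓ satisfies all
  T F F T  ✗ fails (p1' + p4' + p3)
  T F T F  ✓ satisfies all
  T F T T  ✗ fails (p4' + p3')
  T T F F  ✗ fails (p3 + p2')
  T T F T  ✗ fails (p1' + p4' + p3)
  T T T F  ✓ satisfies all
  T T T T  ✗ fails (p4' + p3')
3 of the 16 rows are models.

3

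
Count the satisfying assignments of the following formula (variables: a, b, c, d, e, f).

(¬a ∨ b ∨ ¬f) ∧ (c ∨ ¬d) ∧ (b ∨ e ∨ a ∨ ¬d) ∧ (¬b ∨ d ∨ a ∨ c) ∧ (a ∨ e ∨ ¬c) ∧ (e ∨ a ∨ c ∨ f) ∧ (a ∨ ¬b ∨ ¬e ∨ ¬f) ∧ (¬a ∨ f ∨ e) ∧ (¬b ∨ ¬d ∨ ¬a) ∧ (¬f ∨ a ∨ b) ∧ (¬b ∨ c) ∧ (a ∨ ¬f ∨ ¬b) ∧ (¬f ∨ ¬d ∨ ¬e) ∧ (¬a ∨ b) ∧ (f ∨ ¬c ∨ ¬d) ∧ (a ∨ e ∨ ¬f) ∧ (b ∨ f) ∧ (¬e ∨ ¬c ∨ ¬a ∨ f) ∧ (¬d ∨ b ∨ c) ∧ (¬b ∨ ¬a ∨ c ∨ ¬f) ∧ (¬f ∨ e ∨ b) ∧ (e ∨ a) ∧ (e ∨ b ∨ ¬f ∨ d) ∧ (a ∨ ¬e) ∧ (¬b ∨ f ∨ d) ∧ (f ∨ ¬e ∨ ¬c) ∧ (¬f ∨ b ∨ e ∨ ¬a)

There are 2^6 = 64 truth assignments over (a, b, c, d, e, f).
Split on e. With e = True, the clauses containing e are satisfied and ¬e drops from the rest; 1 of the 2^5 = 32 assignments to the other variables satisfy what remains.
With e = False, by the same count on the reduced clause set, 1 assignment works.
(One model: a=T, b=T, c=T, d=F, e=F, f=T.)
Total: 1 + 1 = 2.

2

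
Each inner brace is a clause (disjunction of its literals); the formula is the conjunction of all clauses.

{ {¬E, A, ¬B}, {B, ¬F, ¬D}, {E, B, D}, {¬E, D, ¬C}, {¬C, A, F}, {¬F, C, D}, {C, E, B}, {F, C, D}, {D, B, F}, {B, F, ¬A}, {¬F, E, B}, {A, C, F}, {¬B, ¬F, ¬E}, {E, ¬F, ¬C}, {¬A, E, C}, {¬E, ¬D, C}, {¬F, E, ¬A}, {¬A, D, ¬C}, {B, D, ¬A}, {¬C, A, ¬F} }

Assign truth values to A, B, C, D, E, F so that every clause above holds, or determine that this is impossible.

Suppose E = False.
Suppose B = True.
Suppose F = True.
(¬C) alone gives C = False.
(D) alone gives D = True.
(¬A) alone gives A = False.
This assignment satisfies each clause.

A=False; B=True; C=False; D=True; E=False; F=True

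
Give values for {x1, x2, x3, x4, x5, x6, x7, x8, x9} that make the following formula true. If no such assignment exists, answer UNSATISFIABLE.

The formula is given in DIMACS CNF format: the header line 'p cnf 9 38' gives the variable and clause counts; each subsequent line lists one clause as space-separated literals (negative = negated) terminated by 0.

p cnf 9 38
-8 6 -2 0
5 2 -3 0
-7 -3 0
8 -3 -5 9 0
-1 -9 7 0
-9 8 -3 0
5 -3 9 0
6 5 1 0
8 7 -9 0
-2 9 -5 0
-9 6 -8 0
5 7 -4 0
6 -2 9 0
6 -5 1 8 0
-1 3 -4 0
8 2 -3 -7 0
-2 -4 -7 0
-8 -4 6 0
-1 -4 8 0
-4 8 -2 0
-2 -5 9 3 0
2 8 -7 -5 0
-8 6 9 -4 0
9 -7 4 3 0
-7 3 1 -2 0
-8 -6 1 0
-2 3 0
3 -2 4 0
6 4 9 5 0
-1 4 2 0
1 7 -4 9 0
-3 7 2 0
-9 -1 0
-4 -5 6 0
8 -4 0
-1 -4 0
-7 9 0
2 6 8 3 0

x1=False, x2=False, x3=False, x4=False, x5=True, x6=False, x7=False, x8=True, x9=False

Suppose x7 = False.
Suppose x1 = False.
Suppose x6 = False.
The clause (x5) is unit, so x5 = True.
The clause (x8) is unit, so x8 = True.
The clause (¬x2) is unit, so x2 = False.
The clause (¬x9) is unit, so x9 = False.
The clause (¬x4) is unit, so x4 = False.
The clause (¬x3) is unit, so x3 = False.
This assignment satisfies each clause.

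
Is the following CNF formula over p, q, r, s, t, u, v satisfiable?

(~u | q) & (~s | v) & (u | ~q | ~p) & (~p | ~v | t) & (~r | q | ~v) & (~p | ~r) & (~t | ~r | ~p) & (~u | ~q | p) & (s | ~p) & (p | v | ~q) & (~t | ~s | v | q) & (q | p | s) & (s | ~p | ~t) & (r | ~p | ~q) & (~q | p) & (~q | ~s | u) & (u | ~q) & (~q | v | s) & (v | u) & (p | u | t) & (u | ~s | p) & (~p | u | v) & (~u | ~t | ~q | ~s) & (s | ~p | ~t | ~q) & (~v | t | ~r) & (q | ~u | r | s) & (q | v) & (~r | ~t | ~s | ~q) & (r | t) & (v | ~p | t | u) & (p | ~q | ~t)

Case u = 0:
The clause (~q) is unit, so q = 0.
The clause (v) is unit, so v = 1.
The clause (~r) is unit, so r = 0.
The clause (t) is unit, so t = 1.
Case s = 1:
The clause (p) is unit, so p = 1.
This assignment satisfies each clause.
A satisfying assignment: p=1,  q=0,  r=0,  s=1,  t=1,  u=0,  v=1.

Yes, satisfiable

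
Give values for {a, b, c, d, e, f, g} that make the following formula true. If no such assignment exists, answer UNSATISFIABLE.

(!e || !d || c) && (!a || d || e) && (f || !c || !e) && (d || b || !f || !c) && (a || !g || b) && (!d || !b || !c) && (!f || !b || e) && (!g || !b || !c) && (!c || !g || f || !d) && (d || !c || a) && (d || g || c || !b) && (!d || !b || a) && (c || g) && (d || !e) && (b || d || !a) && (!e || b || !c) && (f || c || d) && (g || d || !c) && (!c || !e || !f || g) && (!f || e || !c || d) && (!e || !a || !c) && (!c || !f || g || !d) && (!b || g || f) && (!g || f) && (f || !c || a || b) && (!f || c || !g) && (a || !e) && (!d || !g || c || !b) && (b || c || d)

a=true; b=false; c=true; d=true; e=false; f=false; g=false

Branch on c: set c = true.
Branch on f: set f = false.
From the singleton clause (!e), e = false.
From the singleton clause (!g), g = false.
From the singleton clause (d), d = true.
From the singleton clause (!b), b = false.
From the singleton clause (a), a = true.
Every clause now holds.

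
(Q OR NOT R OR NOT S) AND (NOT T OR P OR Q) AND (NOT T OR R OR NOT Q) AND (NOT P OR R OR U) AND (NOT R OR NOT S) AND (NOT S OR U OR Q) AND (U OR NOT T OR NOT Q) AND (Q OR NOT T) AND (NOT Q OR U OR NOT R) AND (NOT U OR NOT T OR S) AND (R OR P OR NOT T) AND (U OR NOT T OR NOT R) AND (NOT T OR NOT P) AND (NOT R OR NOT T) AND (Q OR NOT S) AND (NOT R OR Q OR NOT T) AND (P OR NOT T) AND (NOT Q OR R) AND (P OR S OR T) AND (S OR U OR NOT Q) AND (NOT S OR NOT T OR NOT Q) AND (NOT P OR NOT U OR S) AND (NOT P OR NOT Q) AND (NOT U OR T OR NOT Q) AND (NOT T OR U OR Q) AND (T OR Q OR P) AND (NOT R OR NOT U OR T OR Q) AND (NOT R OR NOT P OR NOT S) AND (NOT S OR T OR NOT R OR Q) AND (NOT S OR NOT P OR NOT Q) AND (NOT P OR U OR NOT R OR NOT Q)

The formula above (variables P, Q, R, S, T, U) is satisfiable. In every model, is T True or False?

Suppose T = true.
From the singleton clause (Q), Q = true.
From the singleton clause (R), R = true.
That conflicts with the unit clause (NOT R).
So every satisfying assignment has T = False.

False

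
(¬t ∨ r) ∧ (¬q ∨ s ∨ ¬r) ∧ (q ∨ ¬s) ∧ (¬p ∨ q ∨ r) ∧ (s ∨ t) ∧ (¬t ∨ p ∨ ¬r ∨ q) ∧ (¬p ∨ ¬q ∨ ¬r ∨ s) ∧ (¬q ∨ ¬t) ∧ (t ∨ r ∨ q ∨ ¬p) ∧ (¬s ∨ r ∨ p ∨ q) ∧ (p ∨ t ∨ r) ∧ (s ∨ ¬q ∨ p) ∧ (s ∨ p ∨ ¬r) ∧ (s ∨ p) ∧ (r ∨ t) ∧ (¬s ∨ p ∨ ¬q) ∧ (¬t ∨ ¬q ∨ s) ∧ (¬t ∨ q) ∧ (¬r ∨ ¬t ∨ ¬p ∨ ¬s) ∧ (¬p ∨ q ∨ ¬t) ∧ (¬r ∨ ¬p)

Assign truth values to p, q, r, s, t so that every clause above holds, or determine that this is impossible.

Case t = False:
Unit clause (s) forces s = True.
Unit clause (q) forces q = True.
Unit clause (r) forces r = True.
Unit clause (p) forces p = True.
But (¬p) is also a unit clause — contradiction.
Backtrack on t: now try t = True.
Unit clause (r) forces r = True.
Unit clause (¬q) forces q = False.
But (q) is also a unit clause — contradiction.
Both values of t lead to a conflict.

UNSATISFIABLE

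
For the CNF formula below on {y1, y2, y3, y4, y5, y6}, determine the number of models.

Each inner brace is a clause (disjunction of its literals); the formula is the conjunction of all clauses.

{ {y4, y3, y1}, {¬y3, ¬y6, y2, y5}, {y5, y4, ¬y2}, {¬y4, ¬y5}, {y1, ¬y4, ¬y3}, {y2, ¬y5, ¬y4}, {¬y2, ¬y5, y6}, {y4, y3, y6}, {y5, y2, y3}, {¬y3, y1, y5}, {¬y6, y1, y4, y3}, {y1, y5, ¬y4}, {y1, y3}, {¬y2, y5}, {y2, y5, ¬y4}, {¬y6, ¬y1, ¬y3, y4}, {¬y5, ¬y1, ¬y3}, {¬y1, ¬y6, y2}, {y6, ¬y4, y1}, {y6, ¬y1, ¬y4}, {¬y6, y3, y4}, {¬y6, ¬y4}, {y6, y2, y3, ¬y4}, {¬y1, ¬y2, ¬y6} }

There are 2^6 = 64 truth assignments over (y1, y2, y3, y4, y5, y6).
Split on y4. With y4 = True, the clauses containing y4 are satisfied and ¬y4 drops from the rest; 0 of the 2^5 = 32 assignments to the other variables satisfy what remains.
With y4 = False, by the same count on the reduced clause set, 4 assignments work.
(One model: y1=F, y2=F, y3=T, y4=F, y5=T, y6=F.)
Total: 0 + 4 = 4.

4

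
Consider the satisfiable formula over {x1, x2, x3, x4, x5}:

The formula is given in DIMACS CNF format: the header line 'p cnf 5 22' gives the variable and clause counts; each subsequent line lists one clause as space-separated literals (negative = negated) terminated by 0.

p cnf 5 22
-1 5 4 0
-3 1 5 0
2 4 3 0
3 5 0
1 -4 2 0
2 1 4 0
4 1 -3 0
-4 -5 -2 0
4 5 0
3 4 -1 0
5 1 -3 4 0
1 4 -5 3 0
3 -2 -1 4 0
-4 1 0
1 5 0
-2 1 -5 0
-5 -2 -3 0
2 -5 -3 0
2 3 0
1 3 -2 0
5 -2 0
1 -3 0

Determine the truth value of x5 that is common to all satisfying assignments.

Suppose x5 = True.
Case x4 = False:
Case x2 = True:
From the singleton clause (x1), x1 = True.
From the singleton clause (x3), x3 = True.
Now (¬x3) is unsatisfied and unit — conflict.
So x2 must be the other value — set x2 = False.
From the singleton clause (x3), x3 = True.
Now (¬x3) is unsatisfied and unit — conflict.
Either choice for x2 ends in contradiction.
So x4 must be the other value — set x4 = True.
From the singleton clause (¬x2), x2 = False.
From the singleton clause (x1), x1 = True.
From the singleton clause (¬x3), x3 = False.
Now (x3) is unsatisfied and unit — conflict.
Either choice for x4 ends in contradiction.
So every satisfying assignment has x5 = False.

False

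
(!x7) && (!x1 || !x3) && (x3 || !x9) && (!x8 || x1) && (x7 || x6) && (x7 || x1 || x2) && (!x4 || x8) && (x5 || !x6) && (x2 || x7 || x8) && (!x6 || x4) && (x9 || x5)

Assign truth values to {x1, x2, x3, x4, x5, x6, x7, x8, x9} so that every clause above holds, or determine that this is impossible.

The clause (!x7) is unit, so x7 = false.
The clause (x6) is unit, so x6 = true.
The clause (x5) is unit, so x5 = true.
The clause (x4) is unit, so x4 = true.
The clause (x8) is unit, so x8 = true.
The clause (x1) is unit, so x1 = true.
The clause (!x3) is unit, so x3 = false.
The clause (!x9) is unit, so x9 = false.
All clauses hold; x2 can take either value.

x1: true,  x2: true,  x3: false,  x4: true,  x5: true,  x6: true,  x7: false,  x8: true,  x9: false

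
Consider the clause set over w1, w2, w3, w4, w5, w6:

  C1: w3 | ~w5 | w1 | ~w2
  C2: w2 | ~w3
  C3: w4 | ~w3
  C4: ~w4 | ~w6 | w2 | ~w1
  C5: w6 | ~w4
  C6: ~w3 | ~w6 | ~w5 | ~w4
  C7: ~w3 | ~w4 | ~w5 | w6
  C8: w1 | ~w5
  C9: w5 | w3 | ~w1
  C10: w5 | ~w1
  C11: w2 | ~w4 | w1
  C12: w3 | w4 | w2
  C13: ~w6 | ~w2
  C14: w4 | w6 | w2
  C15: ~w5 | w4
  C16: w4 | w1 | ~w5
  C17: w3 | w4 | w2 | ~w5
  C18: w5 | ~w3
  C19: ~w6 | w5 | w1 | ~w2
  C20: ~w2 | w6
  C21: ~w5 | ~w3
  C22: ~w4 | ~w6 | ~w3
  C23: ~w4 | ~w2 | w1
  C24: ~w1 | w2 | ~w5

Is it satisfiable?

Suppose w2 = 1.
The clause (~w6) is unit, so w6 = 0.
That conflicts with the unit clause (w6).
So w2 must be the other value — set w2 = 0.
The clause (~w3) is unit, so w3 = 0.
The clause (w4) is unit, so w4 = 1.
The clause (w6) is unit, so w6 = 1.
The clause (~w1) is unit, so w1 = 0.
That conflicts with the unit clause (w1).
Either choice for w2 ends in contradiction.
No assignment satisfies every clause.

No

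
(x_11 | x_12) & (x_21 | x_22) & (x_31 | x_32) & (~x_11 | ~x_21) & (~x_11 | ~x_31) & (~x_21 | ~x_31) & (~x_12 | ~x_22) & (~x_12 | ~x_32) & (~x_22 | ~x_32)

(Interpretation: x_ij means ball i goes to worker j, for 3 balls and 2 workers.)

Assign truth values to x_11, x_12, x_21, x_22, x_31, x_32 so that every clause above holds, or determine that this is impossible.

UNSATISFIABLE

Case x_11 = 1:
From the singleton clause (~x_21), x_21 = 0.
From the singleton clause (x_22), x_22 = 1.
From the singleton clause (~x_31), x_31 = 0.
From the singleton clause (x_32), x_32 = 1.
Now (~x_32) is unsatisfied and unit — conflict.
So x_11 must be the other value — set x_11 = 0.
From the singleton clause (x_12), x_12 = 1.
From the singleton clause (~x_22), x_22 = 0.
From the singleton clause (x_21), x_21 = 1.
From the singleton clause (~x_31), x_31 = 0.
From the singleton clause (x_32), x_32 = 1.
Now (~x_32) is unsatisfied and unit — conflict.
Both values of x_11 lead to a conflict.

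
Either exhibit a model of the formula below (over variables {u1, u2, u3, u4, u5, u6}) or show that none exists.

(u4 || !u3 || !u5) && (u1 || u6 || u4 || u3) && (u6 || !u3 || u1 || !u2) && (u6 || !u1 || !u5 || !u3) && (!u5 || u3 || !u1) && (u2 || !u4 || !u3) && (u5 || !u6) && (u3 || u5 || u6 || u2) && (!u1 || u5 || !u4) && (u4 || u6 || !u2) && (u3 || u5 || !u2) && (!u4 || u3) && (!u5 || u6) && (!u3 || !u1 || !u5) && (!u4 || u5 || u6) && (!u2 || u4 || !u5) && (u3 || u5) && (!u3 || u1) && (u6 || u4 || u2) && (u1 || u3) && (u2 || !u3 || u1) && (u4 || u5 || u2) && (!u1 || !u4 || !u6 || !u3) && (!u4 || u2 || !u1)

Try u5 = true.
The clause (u6) is unit, so u6 = true.
Try u4 = true.
The clause (u3) is unit, so u3 = true.
The clause (u2) is unit, so u2 = true.
The clause (!u1) is unit, so u1 = false.
But (u1) is also a unit clause — contradiction.
Backtrack on u4: now try u4 = false.
The clause (!u3) is unit, so u3 = false.
The clause (!u1) is unit, so u1 = false.
But (u1) is also a unit clause — contradiction.
Both values of u4 lead to a conflict.
Backtrack on u5: now try u5 = false.
The clause (!u6) is unit, so u6 = false.
The clause (!u4) is unit, so u4 = false.
The clause (!u2) is unit, so u2 = false.
But (u2) is also a unit clause — contradiction.
Both values of u5 lead to a conflict.

UNSATISFIABLE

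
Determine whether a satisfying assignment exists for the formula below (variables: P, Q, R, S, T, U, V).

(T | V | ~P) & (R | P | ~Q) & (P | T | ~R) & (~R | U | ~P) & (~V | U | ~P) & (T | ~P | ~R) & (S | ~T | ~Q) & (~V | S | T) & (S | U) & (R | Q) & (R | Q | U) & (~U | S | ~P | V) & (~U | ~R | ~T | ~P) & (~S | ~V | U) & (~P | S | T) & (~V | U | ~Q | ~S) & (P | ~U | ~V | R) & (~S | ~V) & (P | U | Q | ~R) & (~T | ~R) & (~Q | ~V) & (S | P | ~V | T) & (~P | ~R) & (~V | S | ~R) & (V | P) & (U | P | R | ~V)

Yes, satisfiable

Branch on S: set S = 1.
The clause (~V) is unit, so V = 0.
The clause (P) is unit, so P = 1.
The clause (T) is unit, so T = 1.
The clause (~R) is unit, so R = 0.
The clause (Q) is unit, so Q = 1.
No clause remains; U is free.
A satisfying assignment: P ↦ 1, Q ↦ 1, R ↦ 0, S ↦ 1, T ↦ 1, U ↦ 1, V ↦ 0.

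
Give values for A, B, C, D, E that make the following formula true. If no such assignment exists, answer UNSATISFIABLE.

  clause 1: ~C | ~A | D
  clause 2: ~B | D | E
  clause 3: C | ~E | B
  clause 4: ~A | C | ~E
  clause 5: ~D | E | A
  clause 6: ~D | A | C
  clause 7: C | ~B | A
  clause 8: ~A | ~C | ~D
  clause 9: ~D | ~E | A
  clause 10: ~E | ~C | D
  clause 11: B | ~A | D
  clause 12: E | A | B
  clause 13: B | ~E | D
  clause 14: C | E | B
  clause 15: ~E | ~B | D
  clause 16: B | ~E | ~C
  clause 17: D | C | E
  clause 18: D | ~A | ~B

A: 1, B: 1, C: 0, D: 1, E: 0

Case C = 0:
Case E = 0:
Unit clause (B) forces B = 1.
Unit clause (D) forces D = 1.
Unit clause (A) forces A = 1.
This assignment satisfies each clause.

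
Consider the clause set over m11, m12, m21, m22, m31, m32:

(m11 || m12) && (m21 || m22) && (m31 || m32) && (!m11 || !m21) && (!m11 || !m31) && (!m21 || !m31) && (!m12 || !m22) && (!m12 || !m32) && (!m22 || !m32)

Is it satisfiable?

Suppose m11 = true.
Unit clause (!m21) forces m21 = false.
Unit clause (m22) forces m22 = true.
Unit clause (!m31) forces m31 = false.
Unit clause (m32) forces m32 = true.
Now (!m32) is unsatisfied and unit — conflict.
So m11 must be the other value — set m11 = false.
Unit clause (m12) forces m12 = true.
Unit clause (!m22) forces m22 = false.
Unit clause (m21) forces m21 = true.
Unit clause (!m31) forces m31 = false.
Unit clause (m32) forces m32 = true.
Now (!m32) is unsatisfied and unit — conflict.
Either choice for m11 ends in contradiction.
No assignment satisfies every clause.

No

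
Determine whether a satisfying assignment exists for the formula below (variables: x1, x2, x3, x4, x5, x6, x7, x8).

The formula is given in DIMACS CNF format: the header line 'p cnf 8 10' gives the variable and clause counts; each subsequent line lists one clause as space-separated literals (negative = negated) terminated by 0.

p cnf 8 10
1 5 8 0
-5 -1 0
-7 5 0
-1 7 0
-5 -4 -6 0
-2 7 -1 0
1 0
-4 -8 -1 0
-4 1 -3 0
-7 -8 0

(x1) alone gives x1 = True.
(¬x5) alone gives x5 = False.
(¬x7) alone gives x7 = False.
That conflicts with the unit clause (x7).
No assignment satisfies every clause.

Unsatisfiable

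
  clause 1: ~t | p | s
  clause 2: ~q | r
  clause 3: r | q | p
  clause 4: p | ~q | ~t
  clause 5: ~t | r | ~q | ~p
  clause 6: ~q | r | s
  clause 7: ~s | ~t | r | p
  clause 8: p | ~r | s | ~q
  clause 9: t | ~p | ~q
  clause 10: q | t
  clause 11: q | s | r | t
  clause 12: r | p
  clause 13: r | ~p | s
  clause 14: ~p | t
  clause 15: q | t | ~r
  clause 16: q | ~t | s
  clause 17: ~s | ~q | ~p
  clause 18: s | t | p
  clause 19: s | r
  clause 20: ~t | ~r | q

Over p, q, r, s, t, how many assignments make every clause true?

There are 2^5 = 32 truth assignments over (p, q, r, s, t).
Split on s. With s = 1, the clauses containing s are satisfied and ~s drops from the rest; 2 of the 2^4 = 16 assignments to the other variables satisfy what remains.
With s = 0, by the same count on the reduced clause set, 1 assignment works.
(One model: p=F, q=T, r=T, s=T, t=F.)
Total: 2 + 1 = 3.

3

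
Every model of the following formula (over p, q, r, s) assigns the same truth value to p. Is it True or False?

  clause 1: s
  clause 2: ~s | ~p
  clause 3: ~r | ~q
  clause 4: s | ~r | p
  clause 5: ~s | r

Suppose p = 1.
Unit clause (s) forces s = 1.
But (~s) is also a unit clause — contradiction.
So every satisfying assignment has p = False.

False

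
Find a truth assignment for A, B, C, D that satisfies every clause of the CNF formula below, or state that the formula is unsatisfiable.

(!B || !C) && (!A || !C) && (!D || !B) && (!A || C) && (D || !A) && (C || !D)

Case B = true:
The clause (!C) is unit, so C = false.
The clause (!D) is unit, so D = false.
The clause (!A) is unit, so A = false.
This assignment satisfies each clause.

A ↦ false, B ↦ true, C ↦ false, D ↦ false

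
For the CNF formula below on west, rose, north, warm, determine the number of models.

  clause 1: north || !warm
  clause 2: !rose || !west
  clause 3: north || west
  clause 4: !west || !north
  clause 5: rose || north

4

There are 2^4 = 16 truth assignments over (west, rose, north, warm).
Split on rose. With rose = true, the clauses containing rose are satisfied and !rose drops from the rest; 2 of the 2^3 = 8 assignments to the other variables satisfy what remains.
With rose = false, by the same count on the reduced clause set, 2 assignments work.
Total: 2 + 2 = 4.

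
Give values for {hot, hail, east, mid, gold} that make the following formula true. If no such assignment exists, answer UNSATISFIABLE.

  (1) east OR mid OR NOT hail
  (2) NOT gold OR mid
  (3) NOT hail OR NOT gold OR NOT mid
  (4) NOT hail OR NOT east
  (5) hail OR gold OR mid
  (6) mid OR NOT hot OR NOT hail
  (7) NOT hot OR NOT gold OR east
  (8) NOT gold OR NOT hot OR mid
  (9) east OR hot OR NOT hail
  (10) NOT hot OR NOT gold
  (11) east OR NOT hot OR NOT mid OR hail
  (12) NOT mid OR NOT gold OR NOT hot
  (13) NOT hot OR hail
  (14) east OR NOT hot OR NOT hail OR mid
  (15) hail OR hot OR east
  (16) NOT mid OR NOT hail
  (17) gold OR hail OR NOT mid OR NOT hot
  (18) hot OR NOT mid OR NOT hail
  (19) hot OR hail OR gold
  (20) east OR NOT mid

hot ↦ false; hail ↦ false; east ↦ true; mid ↦ true; gold ↦ true

Suppose gold = true.
Unit clause (mid) forces mid = true.
Unit clause (NOT hail) forces hail = false.
Unit clause (NOT hot) forces hot = false.
Unit clause (east) forces east = true.
Every clause now holds.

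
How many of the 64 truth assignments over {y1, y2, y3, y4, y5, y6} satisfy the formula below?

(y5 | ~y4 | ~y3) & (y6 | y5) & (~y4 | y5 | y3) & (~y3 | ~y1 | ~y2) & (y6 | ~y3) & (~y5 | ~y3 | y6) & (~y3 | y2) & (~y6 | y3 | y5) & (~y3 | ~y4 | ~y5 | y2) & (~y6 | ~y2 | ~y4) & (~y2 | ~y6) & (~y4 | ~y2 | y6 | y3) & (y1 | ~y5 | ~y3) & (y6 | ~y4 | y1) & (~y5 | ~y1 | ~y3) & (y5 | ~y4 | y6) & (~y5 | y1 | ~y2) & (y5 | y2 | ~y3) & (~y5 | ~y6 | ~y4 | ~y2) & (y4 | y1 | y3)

There are 2^6 = 64 truth assignments over (y1, y2, y3, y4, y5, y6).
Split on y4. With y4 = 1, the clauses containing y4 are satisfied and ~y4 drops from the rest; 3 of the 2^5 = 32 assignments to the other variables satisfy what remains.
With y4 = 0, by the same count on the reduced clause set, 3 assignments work.
(One model: y1=F, y2=F, y3=F, y4=T, y5=T, y6=T.)
Total: 3 + 3 = 6.

6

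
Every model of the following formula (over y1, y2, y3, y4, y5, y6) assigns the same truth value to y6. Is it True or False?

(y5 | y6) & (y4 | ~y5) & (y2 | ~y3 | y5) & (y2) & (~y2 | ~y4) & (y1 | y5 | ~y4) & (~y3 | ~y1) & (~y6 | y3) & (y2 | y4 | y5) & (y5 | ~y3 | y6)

True

Suppose y6 = 0.
The clause (y5) is unit, so y5 = 1.
The clause (y4) is unit, so y4 = 1.
The clause (y2) is unit, so y2 = 1.
But (~y2) is also a unit clause — contradiction.
So every satisfying assignment has y6 = True.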